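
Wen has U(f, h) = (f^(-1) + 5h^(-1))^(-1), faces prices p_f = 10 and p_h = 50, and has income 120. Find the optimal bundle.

For CES with ρ = -1, MRS = (1/5)·(h/f)^2.
Tangency: set MRS = p_f/p_h = 10/50 = 0.2.
So (h/f)^2 = 1; taking the square root, h/f = 1, i.e. h = f.
Substitute into the budget 10·f + 50·h = 120: 60·f = 120, so f* = 2 and h* = 2.

f* = 2, h* = 2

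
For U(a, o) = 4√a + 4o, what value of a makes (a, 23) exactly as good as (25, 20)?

a = 4

U(25, 20) = 100.
Set U(a, 23) = 100 and solve.
With o = 23: 4√a = 100 − 4·23 = 8, so √a = 2 and a = 4.
Check: U(4, 23) = 100.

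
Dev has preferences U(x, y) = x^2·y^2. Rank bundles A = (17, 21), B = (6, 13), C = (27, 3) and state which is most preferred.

Evaluate utility at each bundle:
U(A) = 127449.
U(B) = 6084.
U(C) = 6561.
Highest utility is A, so A ≻ C ≻ B.

Bundle A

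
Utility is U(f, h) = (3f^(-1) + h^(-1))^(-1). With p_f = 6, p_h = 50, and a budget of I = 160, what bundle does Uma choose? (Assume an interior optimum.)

For CES with ρ = -1, MRS = (3/1)·(h/f)^2.
Tangency: set MRS = p_f/p_h = 6/50 = 3/25.
So (h/f)^2 = 1/25; taking the square root, h/f = 0.2, i.e. h = 0.2·f.
Substitute into the budget 6·f + 50·h = 160: 16·f = 160, so f* = 10 and h* = 0.2·10 = 2.

f* = 10, h* = 2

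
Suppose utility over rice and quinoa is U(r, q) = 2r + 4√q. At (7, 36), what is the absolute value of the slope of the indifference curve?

MRS = 6

MU_r = 2, MU_q = 4/(2√q).
MRS = 2 ÷ (4/(2√q)).
At (7, 36): MRS = 6.
So at (7, 36) the consumer would give up 6 units of q for one more unit of r.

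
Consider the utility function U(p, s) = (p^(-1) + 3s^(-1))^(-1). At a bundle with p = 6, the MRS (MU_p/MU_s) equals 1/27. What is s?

s = 2

For CES with ρ = -1, MRS = (1/3)·(s/p)^2.
Setting (1/3)·(s/6)^2 = 1/27 gives (s/6)^2 = 1/9, so s/6 = 1/3 and s = 2.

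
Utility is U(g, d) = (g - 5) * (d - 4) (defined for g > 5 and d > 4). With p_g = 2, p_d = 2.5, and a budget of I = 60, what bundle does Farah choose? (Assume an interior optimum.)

g* = 15, d* = 12

MU_g = (d−4), MU_d = (g−5).
MRS = (d−4)/(g−5).
Tangency: set MRS = p_g/p_d = 2/2.5 = 0.8.
So (d − 4)/(g − 5) = 0.8, i.e. (d − 4) = 0.8·(g − 5).
Rewrite the budget in excess-of-subsistence terms: 2·(g − 5) + 2.5·(d − 4) = 60 − 2·5 − 2.5·4 = 40.
Substituting, 4·(g − 5) = 40, so g − 5 = 10 and g* = 15.
Then d − 4 = 0.8·10 = 8, so d* = 12.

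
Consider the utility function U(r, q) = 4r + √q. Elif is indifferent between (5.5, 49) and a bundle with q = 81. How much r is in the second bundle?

U(5.5, 49) = 29.
Set U(r, 81) = 29 and solve.
With q = 81: √81 = 9, so 4r = 29 − 9 = 20 and r = 5.
Check: U(5, 81) = 29.

r = 5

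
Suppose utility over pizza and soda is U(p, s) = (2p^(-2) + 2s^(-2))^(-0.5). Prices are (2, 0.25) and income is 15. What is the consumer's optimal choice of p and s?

For CES with ρ = -2, MRS = (s/p)^3.
Tangency: set MRS = p_p/p_s = 2/0.25 = 8.
So (s/p)^3 = 8; taking the cube root, s/p = 2, i.e. s = 2·p.
Substitute into the budget 2·p + 0.25·s = 15: 2.5·p = 15, so p* = 6 and s* = 2·6 = 12.

p* = 6, s* = 12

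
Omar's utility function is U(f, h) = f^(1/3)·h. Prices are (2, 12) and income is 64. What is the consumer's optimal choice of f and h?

MU_f = 1/3·f^(-2/3)·h and MU_h = f^(1/3).
MRS = MU_f/MU_h = (1/3)·h/f.
Tangency: set MRS = p_f/p_h = 2/12 = 1/6.
So (1/3)·h/f = 1/6, i.e. h = 0.5·f.
Substitute into the budget 2·f + 12·h = 64: 8·f = 64, so f* = 8.
Then h* = 0.5·8 = 4.

f* = 8, h* = 4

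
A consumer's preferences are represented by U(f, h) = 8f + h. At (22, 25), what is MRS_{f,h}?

MU_f = 8, MU_h = 1, so MRS = 8/1 = 8 at every bundle.
At (22, 25): MRS = 8.
The indifference curve has slope −8 at this bundle.

MRS = 8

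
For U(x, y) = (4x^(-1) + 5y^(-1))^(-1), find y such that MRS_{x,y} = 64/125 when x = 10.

y = 8

For CES with ρ = -1, MRS = (4/5)·(y/x)^2.
Setting (4/5)·(y/10)^2 = 64/125 gives (y/10)^2 = 16/25, so y/10 = 0.8 and y = 8.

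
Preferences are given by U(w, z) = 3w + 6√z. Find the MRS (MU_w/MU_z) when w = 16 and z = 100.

MU_w = 3, MU_z = 6/(2√z).
MRS = 3 ÷ (6/(2√z)).
At (16, 100): MRS = 10.
The indifference curve has slope −10 at this bundle.

MRS = 10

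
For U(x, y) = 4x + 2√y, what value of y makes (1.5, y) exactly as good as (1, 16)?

U(1, 16) = 12.
Set U(1.5, y) = 12 and solve.
With x = 1.5: 2√y = 12 − 4·1.5 = 6, so √y = 3 and y = 9.
Check: U(1.5, 9) = 12.

y = 9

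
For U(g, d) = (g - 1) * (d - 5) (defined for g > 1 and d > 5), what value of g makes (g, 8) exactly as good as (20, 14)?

U(20, 14) = 171.
Set U(g, 8) = 171 and solve.
With d = 8: (8 − 5) = 3, so (g − 1) = 171/3 = 57.
So g = 1 + 57 = 58.
Check: U(58, 8) = 171.

g = 58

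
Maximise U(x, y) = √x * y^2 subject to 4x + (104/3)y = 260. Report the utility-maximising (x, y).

x* = 13, y* = 6

MU_x = 0.5·x^(-0.5)·y^2 and MU_y = 2·√x·y.
MRS = MU_x/MU_y = (0.25)·y/x.
Tangency: set MRS = p_x/p_y = 4/(104/3) = 3/26.
So (0.25)·y/x = 3/26, i.e. y = (6/13)·x.
Substitute into the budget 4·x + (104/3)·y = 260: 20·x = 260, so x* = 13.
Then y* = (6/13)·13 = 6.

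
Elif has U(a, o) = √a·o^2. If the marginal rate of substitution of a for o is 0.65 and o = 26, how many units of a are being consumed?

MU_a = 0.5·a^(-0.5)·o^2 and MU_o = 2·√a·o.
MRS = MU_a/MU_o = (0.25)·o/a.
Substitute o = 26: MRS = 6.5/a. Setting 6.5/a = 0.65 gives a = 6.5/0.65 = 10.

a = 10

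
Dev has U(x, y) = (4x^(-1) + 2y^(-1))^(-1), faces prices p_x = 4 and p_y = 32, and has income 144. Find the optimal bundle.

For CES with ρ = -1, MRS = (4/2)·(y/x)^2.
Tangency: set MRS = p_x/p_y = 4/32 = 0.125.
So (y/x)^2 = 1/16; taking the square root, y/x = 0.25, i.e. y = 0.25·x.
Substitute into the budget 4·x + 32·y = 144: 12·x = 144, so x* = 12 and y* = 0.25·12 = 3.

x* = 12, y* = 3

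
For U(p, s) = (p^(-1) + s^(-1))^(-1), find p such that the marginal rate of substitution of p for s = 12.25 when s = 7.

For CES with ρ = -1, MRS = (s/p)^2.
Setting (7/p)^2 = 12.25 gives 7/p = 3.5 and p = 2.

p = 2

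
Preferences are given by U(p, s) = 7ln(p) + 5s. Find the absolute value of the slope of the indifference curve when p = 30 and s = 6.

MU_p = 7/p, MU_s = 5.
MRS = 7/p ÷ 5.
At (30, 6): MRS = 7/150.
So at (30, 6) the consumer would give up 7/150 units of s for one more unit of p.

MRS = 7/150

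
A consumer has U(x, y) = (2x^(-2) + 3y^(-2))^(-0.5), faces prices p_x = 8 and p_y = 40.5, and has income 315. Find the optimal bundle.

For CES with ρ = -2, MRS = (2/3)·(y/x)^3.
Tangency: set MRS = p_x/p_y = 8/40.5 = 16/81.
So (y/x)^3 = 8/27; taking the cube root, y/x = 2/3, i.e. y = (2/3)·x.
Substitute into the budget 8·x + 40.5·y = 315: 35·x = 315, so x* = 9 and y* = (2/3)·9 = 6.

x* = 9, y* = 6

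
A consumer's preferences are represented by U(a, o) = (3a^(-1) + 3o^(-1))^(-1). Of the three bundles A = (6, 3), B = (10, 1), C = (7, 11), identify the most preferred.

Bundle C

Evaluate utility at each bundle:
U(A) = 0.667.
U(B) = 0.303.
U(C) = 1.426.
Highest utility is C, so C ≻ A ≻ B.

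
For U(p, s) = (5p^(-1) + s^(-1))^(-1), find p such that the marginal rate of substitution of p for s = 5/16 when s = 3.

For CES with ρ = -1, MRS = (5/1)·(s/p)^2.
Setting (5/1)·(3/p)^2 = 5/16 gives (3/p)^2 = 1/16, so 3/p = 0.25 and p = 12.

p = 12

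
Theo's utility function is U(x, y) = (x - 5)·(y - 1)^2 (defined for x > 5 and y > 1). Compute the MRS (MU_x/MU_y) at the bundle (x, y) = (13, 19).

MU_x = (y−1)^2, MU_y = 2·(x−5)·(y−1).
MRS = (1/2)·(y−1)/(x−5).
At (13, 19): MRS = 1.125.
The indifference curve has slope −1.125 at this bundle.

MRS = 1.125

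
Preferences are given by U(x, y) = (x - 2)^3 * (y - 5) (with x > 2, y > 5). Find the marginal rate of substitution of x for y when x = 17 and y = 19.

MRS = 2.8

MU_x = 3·(x−2)^2·(y−5), MU_y = (x−2)^3.
MRS = (3/1)·(y−5)/(x−2).
At (17, 19): MRS = 2.8.
So at (17, 19) the consumer would give up 2.8 units of y for one more unit of x.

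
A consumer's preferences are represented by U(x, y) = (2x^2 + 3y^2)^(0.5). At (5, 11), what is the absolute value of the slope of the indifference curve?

For CES with ρ = 2, MRS = (2/3)·(y/x)^(-1).
At (5, 11): MRS = 10/33.
That is, one extra unit of x is worth 10/33 units of y at the margin.

MRS = 10/33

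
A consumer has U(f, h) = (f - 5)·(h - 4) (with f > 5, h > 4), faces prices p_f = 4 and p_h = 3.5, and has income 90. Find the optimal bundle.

MU_f = (h−4), MU_h = (f−5).
MRS = (h−4)/(f−5).
Tangency: set MRS = p_f/p_h = 4/3.5 = 8/7.
So (h − 4)/(f − 5) = 8/7, i.e. (h − 4) = (8/7)·(f − 5).
Rewrite the budget in excess-of-subsistence terms: 4·(f − 5) + 3.5·(h − 4) = 90 − 4·5 − 3.5·4 = 56.
Substituting, 8·(f − 5) = 56, so f − 5 = 7 and f* = 12.
Then h − 4 = (8/7)·7 = 8, so h* = 12.

f* = 12, h* = 12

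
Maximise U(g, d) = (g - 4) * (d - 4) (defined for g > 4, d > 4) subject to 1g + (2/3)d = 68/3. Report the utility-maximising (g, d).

MU_g = (d−4), MU_d = (g−4).
MRS = (d−4)/(g−4).
Tangency: set MRS = p_g/p_d = 1/(2/3) = 1.5.
So (d − 4)/(g − 4) = 1.5, i.e. (d − 4) = 1.5·(g − 4).
Rewrite the budget in excess-of-subsistence terms: 1·(g − 4) + (2/3)·(d − 4) = 68/3 − 1·4 − (2/3)·4 = 16.
Substituting, 2·(g − 4) = 16, so g − 4 = 8 and g* = 12.
Then d − 4 = 1.5·8 = 12, so d* = 16.

g* = 12, d* = 16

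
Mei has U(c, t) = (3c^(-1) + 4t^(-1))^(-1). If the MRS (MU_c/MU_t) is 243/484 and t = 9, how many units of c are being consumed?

c = 11

For CES with ρ = -1, MRS = (3/4)·(t/c)^2.
Setting (3/4)·(9/c)^2 = 243/484 gives (9/c)^2 = 81/121, so 9/c = 9/11 and c = 11.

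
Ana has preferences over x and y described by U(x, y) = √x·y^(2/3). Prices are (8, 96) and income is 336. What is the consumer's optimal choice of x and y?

MU_x = 0.5·x^(-0.5)·y^(2/3) and MU_y = 2/3·√x·y^(-1/3).
MRS = MU_x/MU_y = (0.75)·y/x.
Tangency: set MRS = p_x/p_y = 8/96 = 1/12.
So (0.75)·y/x = 1/12, i.e. y = (1/9)·x.
Substitute into the budget 8·x + 96·y = 336: (56/3)·x = 336, so x* = 18.
Then y* = (1/9)·18 = 2.

x* = 18, y* = 2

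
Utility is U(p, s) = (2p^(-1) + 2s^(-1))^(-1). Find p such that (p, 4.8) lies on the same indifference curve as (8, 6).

p = 12

U depends on (p, s) only through S = 2p^(-1) + 2s^(-1), so equal utility means equal S. At (8, 6): S = 7/12.
With s = 4.8: 2·4.8^(-1) = 5/12, so 2p^(-1) = 7/12 − 5/12 = 1/6, i.e. p^(-1) = 1/12.
Hence p = 1/(1/12) = 12.
Check: U(12, 4.8) = 1.7143.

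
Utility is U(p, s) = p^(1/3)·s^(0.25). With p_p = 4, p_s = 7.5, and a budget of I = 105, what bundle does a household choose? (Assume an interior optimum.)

p* = 15, s* = 6

MU_p = 1/3·p^(-2/3)·s^(0.25) and MU_s = 0.25·p^(1/3)·s^(-0.75).
MRS = MU_p/MU_s = (4/3)·s/p.
Tangency: set MRS = p_p/p_s = 4/7.5 = 8/15.
So (4/3)·s/p = 8/15, i.e. s = 0.4·p.
Substitute into the budget 4·p + 7.5·s = 105: 7·p = 105, so p* = 15.
Then s* = 0.4·15 = 6.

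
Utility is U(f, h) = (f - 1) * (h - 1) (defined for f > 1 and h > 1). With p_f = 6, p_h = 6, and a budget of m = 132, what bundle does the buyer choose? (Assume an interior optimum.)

MU_f = (h−1), MU_h = (f−1).
MRS = (h−1)/(f−1).
Tangency: set MRS = p_f/p_h = 6/6 = 1.
So (h − 1)/(f − 1) = 1, i.e. (h − 1) = (f − 1).
Rewrite the budget in excess-of-subsistence terms: 6·(f − 1) + 6·(h − 1) = 132 − 6·1 − 6·1 = 120.
Substituting, 12·(f − 1) = 120, so f − 1 = 10 and f* = 11.
Then h − 1 = 10, so h* = 11.

f* = 11, h* = 11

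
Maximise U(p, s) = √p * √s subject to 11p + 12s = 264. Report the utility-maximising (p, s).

MU_p = 0.5·p^(-0.5)·√s and MU_s = 0.5·√p·s^(-0.5).
MRS = MU_p/MU_s = s/p.
Tangency: set MRS = p_p/p_s = 11/12.
So s/p = 11/12, i.e. s = (11/12)·p.
Substitute into the budget 11·p + 12·s = 264: 22·p = 264, so p* = 12.
Then s* = (11/12)·12 = 11.

p* = 12, s* = 11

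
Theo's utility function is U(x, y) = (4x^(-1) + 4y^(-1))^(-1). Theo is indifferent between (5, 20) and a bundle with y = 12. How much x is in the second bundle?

x = 6

U depends on (x, y) only through S = 4x^(-1) + 4y^(-1), so equal utility means equal S. At (5, 20): S = 1.
With y = 12: 4·12^(-1) = 1/3, so 4x^(-1) = 1 − 1/3 = 2/3, i.e. x^(-1) = 1/6.
Hence x = 1/(1/6) = 6.
Check: U(6, 12) = 1.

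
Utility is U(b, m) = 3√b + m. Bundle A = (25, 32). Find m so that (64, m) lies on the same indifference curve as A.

m = 23

U(25, 32) = 47.
Set U(64, m) = 47 and solve.
With b = 64: √64 = 8, so m = 47 − 3·8 = 23.
Check: U(64, 23) = 47.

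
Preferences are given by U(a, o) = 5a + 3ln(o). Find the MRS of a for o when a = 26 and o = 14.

MRS = 70/3

MU_a = 5, MU_o = 3/o.
MRS = 5 ÷ (3/o).
At (26, 14): MRS = 70/3.
So at (26, 14) the consumer would give up 70/3 units of o for one more unit of a.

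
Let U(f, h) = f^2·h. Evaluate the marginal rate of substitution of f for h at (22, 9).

MRS = 9/11

MU_f = 2·f·h and MU_h = f^2.
MRS = MU_f/MU_h = (2/1)·h/f.
At (22, 9): MRS = 9/11.
So at (22, 9) the consumer would give up 9/11 units of h for one more unit of f.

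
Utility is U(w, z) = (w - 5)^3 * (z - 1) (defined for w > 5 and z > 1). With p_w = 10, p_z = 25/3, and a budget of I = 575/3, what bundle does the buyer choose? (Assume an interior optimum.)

w* = 15, z* = 5

MU_w = 3·(w−5)^2·(z−1), MU_z = (w−5)^3.
MRS = (3/1)·(z−1)/(w−5).
Tangency: set MRS = p_w/p_z = 10/(25/3) = 1.2.
So (3/1)·(z − 1)/(w − 5) = 1.2, i.e. (z − 1) = 0.4·(w − 5).
Rewrite the budget in excess-of-subsistence terms: 10·(w − 5) + (25/3)·(z − 1) = 575/3 − 10·5 − (25/3)·1 = 400/3.
Substituting, (40/3)·(w − 5) = 400/3, so w − 5 = 10 and w* = 15.
Then z − 1 = 0.4·10 = 4, so z* = 5.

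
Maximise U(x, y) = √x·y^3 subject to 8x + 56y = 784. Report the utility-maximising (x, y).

MU_x = 0.5·x^(-0.5)·y^3 and MU_y = 3·√x·y^2.
MRS = MU_x/MU_y = (1/6)·y/x.
Tangency: set MRS = p_x/p_y = 8/56 = 1/7.
So (1/6)·y/x = 1/7, i.e. y = (6/7)·x.
Substitute into the budget 8·x + 56·y = 784: 56·x = 784, so x* = 14.
Then y* = (6/7)·14 = 12.

x* = 14, y* = 12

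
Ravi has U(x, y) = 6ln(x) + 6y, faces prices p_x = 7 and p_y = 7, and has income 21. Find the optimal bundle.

MU_x = 6/x, MU_y = 6.
MRS = 6/x ÷ 6.
Tangency: set MRS = p_x/p_y = 7/7 = 1.
MRS depends only on x: 1/x = 1 ⇒ x* = 1/1 = 1.
From the budget, 7·y = 21 − 7·1 = 14, so y* = 2.

x* = 1, y* = 2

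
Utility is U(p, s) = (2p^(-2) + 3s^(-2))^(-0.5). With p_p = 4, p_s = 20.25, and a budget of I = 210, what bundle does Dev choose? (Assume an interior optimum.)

p* = 12, s* = 8

For CES with ρ = -2, MRS = (2/3)·(s/p)^3.
Tangency: set MRS = p_p/p_s = 4/20.25 = 16/81.
So (s/p)^3 = 8/27; taking the cube root, s/p = 2/3, i.e. s = (2/3)·p.
Substitute into the budget 4·p + 20.25·s = 210: 17.5·p = 210, so p* = 12 and s* = (2/3)·12 = 8.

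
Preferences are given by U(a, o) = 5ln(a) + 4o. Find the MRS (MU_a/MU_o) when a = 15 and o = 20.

MRS = 1/12

MU_a = 5/a, MU_o = 4.
MRS = 5/a ÷ 4.
At (15, 20): MRS = 1/12.
That is, one extra unit of a is worth 1/12 units of o at the margin.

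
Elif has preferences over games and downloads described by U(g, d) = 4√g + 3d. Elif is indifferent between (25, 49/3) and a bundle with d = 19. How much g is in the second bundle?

g = 9

U(25, 49/3) = 69.
Set U(g, 19) = 69 and solve.
With d = 19: 4√g = 69 − 3·19 = 12, so √g = 3 and g = 9.
Check: U(9, 19) = 69.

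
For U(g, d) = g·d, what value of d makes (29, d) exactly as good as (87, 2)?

d = 6

U(87, 2) = 174.
Set U(29, d) = 174 and solve.
With g = 29: d = 174/29 = 6.
Check: U(29, 6) = 174.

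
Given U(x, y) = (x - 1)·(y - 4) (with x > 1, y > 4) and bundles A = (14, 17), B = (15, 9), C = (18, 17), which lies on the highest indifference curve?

Bundle C

Evaluate utility at each bundle:
U(A) = 169.
U(B) = 70.
U(C) = 221.
Highest utility is C, so C ≻ A ≻ B.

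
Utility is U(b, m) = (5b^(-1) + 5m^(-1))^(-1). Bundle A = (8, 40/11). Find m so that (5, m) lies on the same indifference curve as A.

U depends on (b, m) only through S = 5b^(-1) + 5m^(-1), so equal utility means equal S. At (8, 40/11): S = 2.
With b = 5: 5·5^(-1) = 1, so 5m^(-1) = 2 − 1 = 1, i.e. m^(-1) = 0.2.
Hence m = 1/0.2 = 5.
Check: U(5, 5) = 0.5.

m = 5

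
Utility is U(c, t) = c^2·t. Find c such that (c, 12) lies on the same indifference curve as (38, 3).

c = 19

U(38, 3) = 4332.
Set U(c, 12) = 4332 and solve.
With t = 12: c^2 = 4332/12 = 361; taking the square root, c = 19.
Check: U(19, 12) = 4332.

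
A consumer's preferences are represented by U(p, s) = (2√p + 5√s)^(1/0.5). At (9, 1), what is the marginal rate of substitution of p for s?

MRS = 2/15

For CES with ρ = 0.5, MRS = (2/5)·√(s/p).
At (9, 1): MRS = 2/15.
The indifference curve has slope −2/15 at this bundle.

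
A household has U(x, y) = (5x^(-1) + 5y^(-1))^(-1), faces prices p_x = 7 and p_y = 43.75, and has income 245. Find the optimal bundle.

For CES with ρ = -1, MRS = (y/x)^2.
Tangency: set MRS = p_x/p_y = 7/43.75 = 4/25.
So (y/x)^2 = 4/25; taking the square root, y/x = 0.4, i.e. y = 0.4·x.
Substitute into the budget 7·x + 43.75·y = 245: 24.5·x = 245, so x* = 10 and y* = 0.4·10 = 4.

x* = 10, y* = 4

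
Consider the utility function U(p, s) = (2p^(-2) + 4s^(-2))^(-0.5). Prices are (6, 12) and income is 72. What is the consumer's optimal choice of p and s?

For CES with ρ = -2, MRS = (2/4)·(s/p)^3.
Tangency: set MRS = p_p/p_s = 6/12 = 0.5.
So (s/p)^3 = 1; taking the cube root, s/p = 1, i.e. s = p.
Substitute into the budget 6·p + 12·s = 72: 18·p = 72, so p* = 4 and s* = 4.

p* = 4, s* = 4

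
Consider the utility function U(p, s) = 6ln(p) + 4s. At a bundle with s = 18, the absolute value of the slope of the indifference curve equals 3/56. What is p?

MU_p = 6/p, MU_s = 4.
MRS = 6/p ÷ 4.
MRS depends only on p: 1.5/p = 3/56 ⇒ p = 1.5/(3/56) = 28.

p = 28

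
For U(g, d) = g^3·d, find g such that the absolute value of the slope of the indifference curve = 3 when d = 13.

MU_g = 3·g^2·d and MU_d = g^3.
MRS = MU_g/MU_d = (3/1)·d/g.
Substitute d = 13: MRS = 39/g. Setting 39/g = 3 gives g = 39/3 = 13.

g = 13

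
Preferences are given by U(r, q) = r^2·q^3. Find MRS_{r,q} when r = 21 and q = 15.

MU_r = 2·r·q^3 and MU_q = 3·r^2·q^2.
MRS = MU_r/MU_q = (2/3)·q/r.
At (21, 15): MRS = 10/21.
That is, one extra unit of r is worth 10/21 units of q at the margin.

MRS = 10/21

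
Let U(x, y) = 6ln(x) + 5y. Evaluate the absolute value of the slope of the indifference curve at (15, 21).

MU_x = 6/x, MU_y = 5.
MRS = 6/x ÷ 5.
At (15, 21): MRS = 2/25.
That is, one extra unit of x is worth 2/25 units of y at the margin.

MRS = 2/25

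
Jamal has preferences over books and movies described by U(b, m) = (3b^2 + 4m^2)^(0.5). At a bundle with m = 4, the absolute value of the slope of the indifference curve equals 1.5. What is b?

For CES with ρ = 2, MRS = (3/4)·(m/b)^(-1).
Setting (3/4)·(4/b)^(-1) = 1.5 gives (4/b)^(-1) = 2, so 4/b = 0.5 and b = 8.

b = 8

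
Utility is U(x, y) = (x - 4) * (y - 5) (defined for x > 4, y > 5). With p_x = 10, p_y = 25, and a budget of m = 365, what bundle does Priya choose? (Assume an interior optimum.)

x* = 14, y* = 9

MU_x = (y−5), MU_y = (x−4).
MRS = (y−5)/(x−4).
Tangency: set MRS = p_x/p_y = 10/25 = 0.4.
So (y − 5)/(x − 4) = 0.4, i.e. (y − 5) = 0.4·(x − 4).
Rewrite the budget in excess-of-subsistence terms: 10·(x − 4) + 25·(y − 5) = 365 − 10·4 − 25·5 = 200.
Substituting, 20·(x − 4) = 200, so x − 4 = 10 and x* = 14.
Then y − 5 = 0.4·10 = 4, so y* = 9.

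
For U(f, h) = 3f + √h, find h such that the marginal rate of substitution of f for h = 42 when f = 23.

MU_f = 3, MU_h = 1/(2√h).
MRS = 3 ÷ (1/(2√h)).
MRS depends only on h: 6·√h = 42 ⇒ √h = 42/6 = 7 ⇒ h = 49.

h = 49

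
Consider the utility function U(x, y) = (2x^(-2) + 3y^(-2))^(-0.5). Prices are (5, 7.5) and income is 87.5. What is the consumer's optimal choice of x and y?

x* = 7, y* = 7

For CES with ρ = -2, MRS = (2/3)·(y/x)^3.
Tangency: set MRS = p_x/p_y = 5/7.5 = 2/3.
So (y/x)^3 = 1; taking the cube root, y/x = 1, i.e. y = x.
Substitute into the budget 5·x + 7.5·y = 87.5: 12.5·x = 87.5, so x* = 7 and y* = 7.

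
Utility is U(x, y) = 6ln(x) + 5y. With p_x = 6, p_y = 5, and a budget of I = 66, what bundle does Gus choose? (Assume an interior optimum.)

x* = 1, y* = 12

MU_x = 6/x, MU_y = 5.
MRS = 6/x ÷ 5.
Tangency: set MRS = p_x/p_y = 6/5 = 1.2.
MRS depends only on x: 1.2/x = 1.2 ⇒ x* = 1.2/1.2 = 1.
From the budget, 5·y = 66 − 6·1 = 60, so y* = 12.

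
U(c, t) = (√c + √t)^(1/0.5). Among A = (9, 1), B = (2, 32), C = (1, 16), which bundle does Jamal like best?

Bundle B

Evaluate utility at each bundle:
U(A) = 16.000.
U(B) = 50.000.
U(C) = 25.000.
Highest utility is B, so B ≻ C ≻ A.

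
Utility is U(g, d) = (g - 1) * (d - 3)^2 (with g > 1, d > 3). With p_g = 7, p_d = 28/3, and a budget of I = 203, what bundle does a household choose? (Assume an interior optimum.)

MU_g = (d−3)^2, MU_d = 2·(g−1)·(d−3).
MRS = (1/2)·(d−3)/(g−1).
Tangency: set MRS = p_g/p_d = 7/(28/3) = 0.75.
So (1/2)·(d − 3)/(g − 1) = 0.75, i.e. (d − 3) = 1.5·(g − 1).
Rewrite the budget in excess-of-subsistence terms: 7·(g − 1) + (28/3)·(d − 3) = 203 − 7·1 − (28/3)·3 = 168.
Substituting, 21·(g − 1) = 168, so g − 1 = 8 and g* = 9.
Then d − 3 = 1.5·8 = 12, so d* = 15.

g* = 9, d* = 15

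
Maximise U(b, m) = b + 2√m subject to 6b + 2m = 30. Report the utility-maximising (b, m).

b* = 2, m* = 9

MU_b = 1, MU_m = 2/(2√m).
MRS = 1 ÷ (2/(2√m)).
Tangency: set MRS = p_b/p_m = 6/2 = 3.
MRS depends only on m: √m = 3 ⇒ √m = 3 ⇒ m* = 9.
From the budget, 6·b = 30 − 2·9 = 12, so b* = 2.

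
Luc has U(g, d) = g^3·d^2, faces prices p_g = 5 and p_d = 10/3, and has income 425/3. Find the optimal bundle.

g* = 17, d* = 17

MU_g = 3·g^2·d^2 and MU_d = 2·g^3·d.
MRS = MU_g/MU_d = (3/2)·d/g.
Tangency: set MRS = p_g/p_d = 5/(10/3) = 1.5.
So (3/2)·d/g = 1.5, i.e. d = g.
Substitute into the budget 5·g + (10/3)·d = 425/3: (25/3)·g = 425/3, so g* = 17.
Then d* = 17.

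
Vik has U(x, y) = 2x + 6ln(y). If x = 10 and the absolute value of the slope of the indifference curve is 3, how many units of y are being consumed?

y = 9

MU_x = 2, MU_y = 6/y.
MRS = 2 ÷ (6/y).
MRS depends only on y: (1/3)·y = 3 ⇒ y = 3/(1/3) = 9.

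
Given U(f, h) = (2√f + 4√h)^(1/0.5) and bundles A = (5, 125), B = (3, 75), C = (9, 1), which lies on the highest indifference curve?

Evaluate utility at each bundle:
U(A) = 2420.000.
U(B) = 1452.000.
U(C) = 100.000.
Highest utility is A, so A ≻ B ≻ C.

Bundle A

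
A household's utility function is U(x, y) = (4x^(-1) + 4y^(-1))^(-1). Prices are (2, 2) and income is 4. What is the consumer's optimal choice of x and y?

x* = 1, y* = 1

For CES with ρ = -1, MRS = (y/x)^2.
Tangency: set MRS = p_x/p_y = 2/2 = 1.
So (y/x)^2 = 1; taking the square root, y/x = 1, i.e. y = x.
Substitute into the budget 2·x + 2·y = 4: 4·x = 4, so x* = 1 and y* = 1.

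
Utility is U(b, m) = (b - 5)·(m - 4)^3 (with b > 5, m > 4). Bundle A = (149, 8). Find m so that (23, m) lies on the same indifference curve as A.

U(149, 8) = 9216.
Set U(23, m) = 9216 and solve.
With b = 23: (23 − 5) = 18, so (m − 4)^3 = 9216/18 = 512.
Taking the cube root (with m > 4): m − 4 = 8, so m = 12.
Check: U(23, 12) = 9216.

m = 12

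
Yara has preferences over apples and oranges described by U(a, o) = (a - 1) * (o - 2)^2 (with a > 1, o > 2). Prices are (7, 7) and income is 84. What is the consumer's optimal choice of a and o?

MU_a = (o−2)^2, MU_o = 2·(a−1)·(o−2).
MRS = (1/2)·(o−2)/(a−1).
Tangency: set MRS = p_a/p_o = 7/7 = 1.
So (1/2)·(o − 2)/(a − 1) = 1, i.e. (o − 2) = 2·(a − 1).
Rewrite the budget in excess-of-subsistence terms: 7·(a − 1) + 7·(o − 2) = 84 − 7·1 − 7·2 = 63.
Substituting, 21·(a − 1) = 63, so a − 1 = 3 and a* = 4.
Then o − 2 = 2·3 = 6, so o* = 8.

a* = 4, o* = 8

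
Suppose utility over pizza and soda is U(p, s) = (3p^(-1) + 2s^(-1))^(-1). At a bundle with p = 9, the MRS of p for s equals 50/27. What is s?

s = 10

For CES with ρ = -1, MRS = (3/2)·(s/p)^2.
Setting (3/2)·(s/9)^2 = 50/27 gives (s/9)^2 = 100/81, so s/9 = 10/9 and s = 10.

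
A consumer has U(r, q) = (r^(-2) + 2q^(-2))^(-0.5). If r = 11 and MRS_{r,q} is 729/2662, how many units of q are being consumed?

q = 9

For CES with ρ = -2, MRS = (1/2)·(q/r)^3.
Setting (1/2)·(q/11)^3 = 729/2662 gives (q/11)^3 = 729/1331, so q/11 = 9/11 and q = 9.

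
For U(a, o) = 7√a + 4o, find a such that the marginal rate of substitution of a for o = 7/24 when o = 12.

a = 9

MU_a = 7/(2√a), MU_o = 4.
MRS = 7/(2√a) ÷ 4.
MRS depends only on a: 0.875/√a = 7/24 ⇒ √a = 0.875/(7/24) = 3 ⇒ a = 9.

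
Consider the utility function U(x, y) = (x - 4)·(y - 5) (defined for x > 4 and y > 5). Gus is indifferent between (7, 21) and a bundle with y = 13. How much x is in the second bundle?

x = 10

U(7, 21) = 48.
Set U(x, 13) = 48 and solve.
With y = 13: (13 − 5) = 8, so (x − 4) = 48/8 = 6.
So x = 4 + 6 = 10.
Check: U(10, 13) = 48.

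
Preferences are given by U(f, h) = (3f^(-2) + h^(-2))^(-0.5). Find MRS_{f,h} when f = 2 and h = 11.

MRS = 499.125

For CES with ρ = -2, MRS = (3/1)·(h/f)^3.
At (2, 11): MRS = 499.125.
The indifference curve has slope −499.125 at this bundle.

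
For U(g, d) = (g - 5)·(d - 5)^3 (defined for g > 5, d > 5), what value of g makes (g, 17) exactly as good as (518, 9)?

U(518, 9) = 32832.
Set U(g, 17) = 32832 and solve.
With d = 17: (17 − 5)^3 = 1728, so (g − 5) = 32832/1728 = 19.
So g = 5 + 19 = 24.
Check: U(24, 17) = 32832.

g = 24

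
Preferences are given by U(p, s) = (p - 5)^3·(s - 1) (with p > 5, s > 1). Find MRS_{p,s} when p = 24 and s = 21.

MU_p = 3·(p−5)^2·(s−1), MU_s = (p−5)^3.
MRS = (3/1)·(s−1)/(p−5).
At (24, 21): MRS = 60/19.
That is, one extra unit of p is worth 60/19 units of s at the margin.

MRS = 60/19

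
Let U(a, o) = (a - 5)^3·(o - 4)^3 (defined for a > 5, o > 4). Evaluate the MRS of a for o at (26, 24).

MRS = 20/21

MU_a = 3·(a−5)^2·(o−4)^3, MU_o = 3·(a−5)^3·(o−4)^2.
MRS = (o−4)/(a−5).
At (26, 24): MRS = 20/21.
That is, one extra unit of a is worth 20/21 units of o at the margin.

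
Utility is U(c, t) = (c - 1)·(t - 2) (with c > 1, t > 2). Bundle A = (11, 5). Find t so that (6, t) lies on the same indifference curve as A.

U(11, 5) = 30.
Set U(6, t) = 30 and solve.
With c = 6: (6 − 1) = 5, so (t − 2) = 30/5 = 6.
So t = 2 + 6 = 8.
Check: U(6, 8) = 30.

t = 8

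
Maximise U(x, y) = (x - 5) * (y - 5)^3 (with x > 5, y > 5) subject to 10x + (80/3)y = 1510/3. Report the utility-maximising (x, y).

x* = 13, y* = 14

MU_x = (y−5)^3, MU_y = 3·(x−5)·(y−5)^2.
MRS = (1/3)·(y−5)/(x−5).
Tangency: set MRS = p_x/p_y = 10/(80/3) = 0.375.
So (1/3)·(y − 5)/(x − 5) = 0.375, i.e. (y − 5) = 1.125·(x − 5).
Rewrite the budget in excess-of-subsistence terms: 10·(x − 5) + (80/3)·(y − 5) = 1510/3 − 10·5 − (80/3)·5 = 320.
Substituting, 40·(x − 5) = 320, so x − 5 = 8 and x* = 13.
Then y − 5 = 1.125·8 = 9, so y* = 14.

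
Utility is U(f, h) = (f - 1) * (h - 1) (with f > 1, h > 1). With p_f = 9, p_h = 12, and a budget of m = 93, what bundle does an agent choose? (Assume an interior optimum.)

f* = 5, h* = 4

MU_f = (h−1), MU_h = (f−1).
MRS = (h−1)/(f−1).
Tangency: set MRS = p_f/p_h = 9/12 = 0.75.
So (h − 1)/(f − 1) = 0.75, i.e. (h − 1) = 0.75·(f − 1).
Rewrite the budget in excess-of-subsistence terms: 9·(f − 1) + 12·(h − 1) = 93 − 9·1 − 12·1 = 72.
Substituting, 18·(f − 1) = 72, so f − 1 = 4 and f* = 5.
Then h − 1 = 0.75·4 = 3, so h* = 4.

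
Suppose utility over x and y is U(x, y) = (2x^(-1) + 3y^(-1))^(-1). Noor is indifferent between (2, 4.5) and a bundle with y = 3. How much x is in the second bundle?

x = 3

U depends on (x, y) only through S = 2x^(-1) + 3y^(-1), so equal utility means equal S. At (2, 4.5): S = 5/3.
With y = 3: 3·3^(-1) = 1, so 2x^(-1) = 5/3 − 1 = 2/3, i.e. x^(-1) = 1/3.
Hence x = 1/(1/3) = 3.
Check: U(3, 3) = 0.6.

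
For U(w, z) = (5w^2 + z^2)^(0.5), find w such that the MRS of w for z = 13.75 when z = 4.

w = 11

For CES with ρ = 2, MRS = (5/1)·(z/w)^(-1).
Setting (5/1)·(4/w)^(-1) = 13.75 gives (4/w)^(-1) = 2.75, so 4/w = 4/11 and w = 11.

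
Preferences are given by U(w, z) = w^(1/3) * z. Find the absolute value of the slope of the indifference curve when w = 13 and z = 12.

MU_w = 1/3·w^(-2/3)·z and MU_z = w^(1/3).
MRS = MU_w/MU_z = (1/3)·z/w.
At (13, 12): MRS = 4/13.
So at (13, 12) the consumer would give up 4/13 units of z for one more unit of w.

MRS = 4/13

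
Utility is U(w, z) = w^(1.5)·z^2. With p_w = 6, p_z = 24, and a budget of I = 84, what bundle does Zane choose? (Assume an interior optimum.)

w* = 6, z* = 2

MU_w = 1.5·√w·z^2 and MU_z = 2·w^(1.5)·z.
MRS = MU_w/MU_z = (0.75)·z/w.
Tangency: set MRS = p_w/p_z = 6/24 = 0.25.
So (0.75)·z/w = 0.25, i.e. z = (1/3)·w.
Substitute into the budget 6·w + 24·z = 84: 14·w = 84, so w* = 6.
Then z* = (1/3)·6 = 2.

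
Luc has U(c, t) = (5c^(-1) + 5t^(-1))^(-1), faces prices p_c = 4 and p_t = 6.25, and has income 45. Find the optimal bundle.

c* = 5, t* = 4

For CES with ρ = -1, MRS = (t/c)^2.
Tangency: set MRS = p_c/p_t = 4/6.25 = 16/25.
So (t/c)^2 = 16/25; taking the square root, t/c = 0.8, i.e. t = 0.8·c.
Substitute into the budget 4·c + 6.25·t = 45: 9·c = 45, so c* = 5 and t* = 0.8·5 = 4.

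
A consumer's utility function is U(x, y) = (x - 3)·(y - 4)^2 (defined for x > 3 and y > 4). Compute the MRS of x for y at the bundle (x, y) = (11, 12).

MU_x = (y−4)^2, MU_y = 2·(x−3)·(y−4).
MRS = (1/2)·(y−4)/(x−3).
At (11, 12): MRS = 0.5.
So at (11, 12) the consumer would give up 0.5 units of y for one more unit of x.

MRS = 0.5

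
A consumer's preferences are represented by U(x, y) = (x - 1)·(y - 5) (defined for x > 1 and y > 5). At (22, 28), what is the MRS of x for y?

MU_x = (y−5), MU_y = (x−1).
MRS = (y−5)/(x−1).
At (22, 28): MRS = 23/21.
So at (22, 28) the consumer would give up 23/21 units of y for one more unit of x.

MRS = 23/21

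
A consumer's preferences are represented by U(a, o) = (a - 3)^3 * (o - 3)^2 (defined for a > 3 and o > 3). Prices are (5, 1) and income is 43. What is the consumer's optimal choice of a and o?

a* = 6, o* = 13

MU_a = 3·(a−3)^2·(o−3)^2, MU_o = 2·(a−3)^3·(o−3).
MRS = (3/2)·(o−3)/(a−3).
Tangency: set MRS = p_a/p_o = 5/1 = 5.
So (3/2)·(o − 3)/(a − 3) = 5, i.e. (o − 3) = (10/3)·(a − 3).
Rewrite the budget in excess-of-subsistence terms: 5·(a − 3) + 1·(o − 3) = 43 − 5·3 − 1·3 = 25.
Substituting, (25/3)·(a − 3) = 25, so a − 3 = 3 and a* = 6.
Then o − 3 = (10/3)·3 = 10, so o* = 13.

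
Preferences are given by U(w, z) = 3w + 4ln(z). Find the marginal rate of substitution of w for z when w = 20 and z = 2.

MU_w = 3, MU_z = 4/z.
MRS = 3 ÷ (4/z).
At (20, 2): MRS = 1.5.
The indifference curve has slope −1.5 at this bundle.

MRS = 1.5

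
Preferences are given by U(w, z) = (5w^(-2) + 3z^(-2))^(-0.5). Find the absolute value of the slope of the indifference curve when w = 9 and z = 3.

MRS = 5/81

For CES with ρ = -2, MRS = (5/3)·(z/w)^3.
At (9, 3): MRS = 5/81.
That is, one extra unit of w is worth 5/81 units of z at the margin.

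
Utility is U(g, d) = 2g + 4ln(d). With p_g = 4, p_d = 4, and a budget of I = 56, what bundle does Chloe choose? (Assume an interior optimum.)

MU_g = 2, MU_d = 4/d.
MRS = 2 ÷ (4/d).
Tangency: set MRS = p_g/p_d = 4/4 = 1.
MRS depends only on d: 0.5·d = 1 ⇒ d* = 1/0.5 = 2.
From the budget, 4·g = 56 − 4·2 = 48, so g* = 12.

g* = 12, d* = 2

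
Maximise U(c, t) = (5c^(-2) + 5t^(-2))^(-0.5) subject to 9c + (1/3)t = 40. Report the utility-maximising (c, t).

c* = 4, t* = 12

For CES with ρ = -2, MRS = (t/c)^3.
Tangency: set MRS = p_c/p_t = 9/(1/3) = 27.
So (t/c)^3 = 27; taking the cube root, t/c = 3, i.e. t = 3·c.
Substitute into the budget 9·c + (1/3)·t = 40: 10·c = 40, so c* = 4 and t* = 3·4 = 12.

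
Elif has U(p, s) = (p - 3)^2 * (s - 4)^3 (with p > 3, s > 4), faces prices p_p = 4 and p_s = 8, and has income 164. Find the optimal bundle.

MU_p = 2·(p−3)·(s−4)^3, MU_s = 3·(p−3)^2·(s−4)^2.
MRS = (2/3)·(s−4)/(p−3).
Tangency: set MRS = p_p/p_s = 4/8 = 0.5.
So (2/3)·(s − 4)/(p − 3) = 0.5, i.e. (s − 4) = 0.75·(p − 3).
Rewrite the budget in excess-of-subsistence terms: 4·(p − 3) + 8·(s − 4) = 164 − 4·3 − 8·4 = 120.
Substituting, 10·(p − 3) = 120, so p − 3 = 12 and p* = 15.
Then s − 4 = 0.75·12 = 9, so s* = 13.

p* = 15, s* = 13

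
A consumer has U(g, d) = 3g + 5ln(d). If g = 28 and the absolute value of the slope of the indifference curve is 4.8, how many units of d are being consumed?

d = 8

MU_g = 3, MU_d = 5/d.
MRS = 3 ÷ (5/d).
MRS depends only on d: 0.6·d = 4.8 ⇒ d = 4.8/0.6 = 8.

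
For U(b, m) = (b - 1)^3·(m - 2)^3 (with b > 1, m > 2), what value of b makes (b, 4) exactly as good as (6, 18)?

U(6, 18) = 512000.
Set U(b, 4) = 512000 and solve.
With m = 4: (4 − 2)^3 = 8, so (b − 1)^3 = 512000/8 = 64000.
Taking the cube root (with b > 1): b − 1 = 40, so b = 41.
Check: U(41, 4) = 512000.

b = 41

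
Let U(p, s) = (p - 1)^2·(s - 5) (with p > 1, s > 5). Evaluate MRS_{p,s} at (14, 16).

MU_p = 2·(p−1)·(s−5), MU_s = (p−1)^2.
MRS = (2/1)·(s−5)/(p−1).
At (14, 16): MRS = 22/13.
That is, one extra unit of p is worth 22/13 units of s at the margin.

MRS = 22/13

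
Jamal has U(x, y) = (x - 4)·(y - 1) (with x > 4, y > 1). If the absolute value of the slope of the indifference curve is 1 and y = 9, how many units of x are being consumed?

x = 12

MU_x = (y−1), MU_y = (x−4).
MRS = (y−1)/(x−4).
Substitute y = 9: MRS = 8/(x − 4). Setting this equal to 1 gives x − 4 = 8/1 = 8, so x = 12.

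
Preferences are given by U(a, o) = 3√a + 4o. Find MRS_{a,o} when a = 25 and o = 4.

MU_a = 3/(2√a), MU_o = 4.
MRS = 3/(2√a) ÷ 4.
At (25, 4): MRS = 3/40.
That is, one extra unit of a is worth 3/40 units of o at the margin.

MRS = 3/40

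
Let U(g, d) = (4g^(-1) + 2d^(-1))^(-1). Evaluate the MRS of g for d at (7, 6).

MRS = 72/49

For CES with ρ = -1, MRS = (4/2)·(d/g)^2.
At (7, 6): MRS = 72/49.
The indifference curve has slope −72/49 at this bundle.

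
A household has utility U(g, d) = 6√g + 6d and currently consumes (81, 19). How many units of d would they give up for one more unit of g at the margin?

MU_g = 6/(2√g), MU_d = 6.
MRS = 6/(2√g) ÷ 6.
At (81, 19): MRS = 1/18.
The indifference curve has slope −1/18 at this bundle.

MRS = 1/18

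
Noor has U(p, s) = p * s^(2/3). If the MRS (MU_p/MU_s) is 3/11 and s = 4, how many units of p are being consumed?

p = 22

MU_p = s^(2/3) and MU_s = 2/3·p·s^(-1/3).
MRS = MU_p/MU_s = (1.5)·s/p.
Substitute s = 4: MRS = 6/p. Setting 6/p = 3/11 gives p = 6/(3/11) = 22.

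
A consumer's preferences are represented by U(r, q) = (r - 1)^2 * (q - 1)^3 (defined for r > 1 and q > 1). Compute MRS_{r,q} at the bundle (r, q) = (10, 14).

MRS = 26/27

MU_r = 2·(r−1)·(q−1)^3, MU_q = 3·(r−1)^2·(q−1)^2.
MRS = (2/3)·(q−1)/(r−1).
At (10, 14): MRS = 26/27.
So at (10, 14) the consumer would give up 26/27 units of q for one more unit of r.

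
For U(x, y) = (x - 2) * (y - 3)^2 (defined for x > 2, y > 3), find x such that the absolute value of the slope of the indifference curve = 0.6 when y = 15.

x = 12

MU_x = (y−3)^2, MU_y = 2·(x−2)·(y−3).
MRS = (1/2)·(y−3)/(x−2).
Substitute y = 15: MRS = 6/(x − 2). Setting this equal to 0.6 gives x − 2 = 6/0.6 = 10, so x = 12.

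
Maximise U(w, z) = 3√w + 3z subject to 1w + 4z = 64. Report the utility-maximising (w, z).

MU_w = 3/(2√w), MU_z = 3.
MRS = 3/(2√w) ÷ 3.
Tangency: set MRS = p_w/p_z = 1/4 = 0.25.
MRS depends only on w: 0.5/√w = 0.25 ⇒ √w = 0.5/0.25 = 2 ⇒ w* = 4.
From the budget, 4·z = 64 − 1·4 = 60, so z* = 15.

w* = 4, z* = 15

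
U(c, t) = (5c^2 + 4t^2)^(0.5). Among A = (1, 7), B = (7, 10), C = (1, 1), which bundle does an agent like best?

Bundle B

Evaluate utility at each bundle:
U(A) = 14.177.
U(B) = 25.397.
U(C) = 3.000.
Highest utility is B, so B ≻ A ≻ C.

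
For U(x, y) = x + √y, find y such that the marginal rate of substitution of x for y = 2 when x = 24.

y = 1

MU_x = 1, MU_y = 1/(2√y).
MRS = 1 ÷ (1/(2√y)).
MRS depends only on y: 2·√y = 2 ⇒ √y = 2/2 = 1 ⇒ y = 1.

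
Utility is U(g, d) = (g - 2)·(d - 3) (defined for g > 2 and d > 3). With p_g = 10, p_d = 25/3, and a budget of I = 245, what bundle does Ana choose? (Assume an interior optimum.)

g* = 12, d* = 15

MU_g = (d−3), MU_d = (g−2).
MRS = (d−3)/(g−2).
Tangency: set MRS = p_g/p_d = 10/(25/3) = 1.2.
So (d − 3)/(g − 2) = 1.2, i.e. (d − 3) = 1.2·(g − 2).
Rewrite the budget in excess-of-subsistence terms: 10·(g − 2) + (25/3)·(d − 3) = 245 − 10·2 − (25/3)·3 = 200.
Substituting, 20·(g − 2) = 200, so g − 2 = 10 and g* = 12.
Then d − 3 = 1.2·10 = 12, so d* = 15.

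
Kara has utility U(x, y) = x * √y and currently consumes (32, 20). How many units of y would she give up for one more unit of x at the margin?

MU_x = √y and MU_y = 0.5·x·y^(-0.5).
MRS = MU_x/MU_y = (2)·y/x.
At (32, 20): MRS = 1.25.
So at (32, 20) the consumer would give up 1.25 units of y for one more unit of x.

MRS = 1.25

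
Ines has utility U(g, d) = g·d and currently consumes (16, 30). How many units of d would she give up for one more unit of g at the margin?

MRS = 1.875

MU_g = d and MU_d = g.
MRS = MU_g/MU_d = d/g.
At (16, 30): MRS = 1.875.
The indifference curve has slope −1.875 at this bundle.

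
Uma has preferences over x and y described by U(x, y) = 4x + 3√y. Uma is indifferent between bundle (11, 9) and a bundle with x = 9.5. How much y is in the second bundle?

U(11, 9) = 53.
Set U(9.5, y) = 53 and solve.
With x = 9.5: 3√y = 53 − 4·9.5 = 15, so √y = 5 and y = 25.
Check: U(9.5, 25) = 53.

y = 25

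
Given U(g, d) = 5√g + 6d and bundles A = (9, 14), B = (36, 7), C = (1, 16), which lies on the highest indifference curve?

Evaluate utility at each bundle:
U(A) = 99.000.
U(B) = 72.000.
U(C) = 101.000.
Highest utility is C, so C ≻ A ≻ B.

Bundle C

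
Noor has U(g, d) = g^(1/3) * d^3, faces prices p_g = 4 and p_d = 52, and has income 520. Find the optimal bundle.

MU_g = 1/3·g^(-2/3)·d^3 and MU_d = 3·g^(1/3)·d^2.
MRS = MU_g/MU_d = (1/9)·d/g.
Tangency: set MRS = p_g/p_d = 4/52 = 1/13.
So (1/9)·d/g = 1/13, i.e. d = (9/13)·g.
Substitute into the budget 4·g + 52·d = 520: 40·g = 520, so g* = 13.
Then d* = (9/13)·13 = 9.

g* = 13, d* = 9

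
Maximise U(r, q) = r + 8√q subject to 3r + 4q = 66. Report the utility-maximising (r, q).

MU_r = 1, MU_q = 8/(2√q).
MRS = 1 ÷ (8/(2√q)).
Tangency: set MRS = p_r/p_q = 3/4 = 0.75.
MRS depends only on q: 0.25·√q = 0.75 ⇒ √q = 0.75/0.25 = 3 ⇒ q* = 9.
From the budget, 3·r = 66 − 4·9 = 30, so r* = 10.

r* = 10, q* = 9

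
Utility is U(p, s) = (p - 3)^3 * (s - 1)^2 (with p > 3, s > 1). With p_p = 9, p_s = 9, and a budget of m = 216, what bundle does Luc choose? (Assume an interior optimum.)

p* = 15, s* = 9

MU_p = 3·(p−3)^2·(s−1)^2, MU_s = 2·(p−3)^3·(s−1).
MRS = (3/2)·(s−1)/(p−3).
Tangency: set MRS = p_p/p_s = 9/9 = 1.
So (3/2)·(s − 1)/(p − 3) = 1, i.e. (s − 1) = (2/3)·(p − 3).
Rewrite the budget in excess-of-subsistence terms: 9·(p − 3) + 9·(s − 1) = 216 − 9·3 − 9·1 = 180.
Substituting, 15·(p − 3) = 180, so p − 3 = 12 and p* = 15.
Then s − 1 = (2/3)·12 = 8, so s* = 9.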